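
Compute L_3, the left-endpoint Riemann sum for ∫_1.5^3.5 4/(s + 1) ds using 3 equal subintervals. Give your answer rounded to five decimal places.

Δs = (3.5 − 1.5)/3 = 2/3.
Left endpoints: 1.5, 13/6, 17/6.
f(1.5) = 1.6, f(13/6) = 24/19, f(17/6) = 24/23.
Sum = Δs · [f(1.5) + f(13/6) + f(17/6)].
Sum ≈ 2.60442.

2.60442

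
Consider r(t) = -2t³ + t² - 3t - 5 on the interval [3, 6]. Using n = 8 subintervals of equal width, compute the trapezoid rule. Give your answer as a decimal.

Δt = (6 − 3)/8 = 0.375.
r(3) = -59, r(3.375) = -80.62109375, r(3.75) = -107.65625, r(4.125) = -140.73828125, r(4.5) = -180.5, r(4.875) = -227.57421875, r(5.25) = -282.59375, r(5.625) = -346.19140625, r(6) = -419.
T_8 = (Δt/2)·[r(t_0) + 2r(t_1) + ... + 2r(t_{7}) + r(t_8)].
Sum = -601.828125.

-601.828125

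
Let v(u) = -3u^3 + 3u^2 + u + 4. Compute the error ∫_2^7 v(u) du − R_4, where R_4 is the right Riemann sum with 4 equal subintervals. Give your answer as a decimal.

Exact integral: ∫_2^7 v(u) du = -1411.25.
R_4 = -2000.703125.
Error = -1411.25 − (-2000.703125) = 589.453125.

589.453125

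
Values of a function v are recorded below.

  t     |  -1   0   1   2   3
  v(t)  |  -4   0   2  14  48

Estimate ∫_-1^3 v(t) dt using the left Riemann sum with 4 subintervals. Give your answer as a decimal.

Δt = 1.
Sum = 1·[(-4) + 0 + 2 + 14] = 12.

12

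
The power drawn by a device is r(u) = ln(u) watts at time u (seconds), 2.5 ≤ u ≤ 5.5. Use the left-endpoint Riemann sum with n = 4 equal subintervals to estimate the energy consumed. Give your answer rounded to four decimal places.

3.7795

Δu = (5.5 − 2.5)/4 = 0.75.
Left endpoints: 2.5, 3.25, 4, 4.75.
r(2.5) ≈ 0.9163, r(3.25) ≈ 1.1787, r(4) ≈ 1.3863, r(4.75) ≈ 1.5581.
Sum = Δu · [r(2.5) + r(3.25) + r(4) + r(4.75)].
Sum ≈ 3.7795.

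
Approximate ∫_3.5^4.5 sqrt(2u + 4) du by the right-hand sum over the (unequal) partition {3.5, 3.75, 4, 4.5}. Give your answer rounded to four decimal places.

3.5166

Subinterval widths: 0.25, 0.25, 0.5.
Right endpoints: 3.75, 4, 4.5.
f(3.75) ≈ 3.3912, f(4) ≈ 3.4641, f(4.5) ≈ 3.6056.
Sum = Σ Δu_i · f(u_i).
Sum ≈ 3.5166.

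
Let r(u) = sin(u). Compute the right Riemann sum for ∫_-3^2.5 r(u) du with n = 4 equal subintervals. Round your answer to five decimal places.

0.35036

Δu = (2.5 − (-3))/4 = 1.375.
Right endpoints: -1.625, -0.25, 1.125, 2.5.
r(-1.625) ≈ -0.99853, r(-0.25) ≈ -0.24740, r(1.125) ≈ 0.90227, r(2.5) ≈ 0.59847.
Sum = Δu · [r(-1.625) + r(-0.25) + r(1.125) + r(2.5)].
Sum ≈ 0.35036.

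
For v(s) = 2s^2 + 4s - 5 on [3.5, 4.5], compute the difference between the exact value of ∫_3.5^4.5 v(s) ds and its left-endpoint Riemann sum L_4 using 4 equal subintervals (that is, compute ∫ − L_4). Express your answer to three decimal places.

Exact integral: ∫_3.5^4.5 v(s) ds ≈ 43.16667.
L_4 = 40.6875.
Error ≈ 43.16667 − 40.6875 ≈ 2.479.

2.479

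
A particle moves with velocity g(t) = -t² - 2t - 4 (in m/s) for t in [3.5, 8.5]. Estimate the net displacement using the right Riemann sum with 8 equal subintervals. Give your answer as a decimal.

-292.6171875

Δt = (8.5 − 3.5)/8 = 0.625.
Right endpoints: 4.125, 4.75, 5.375, 6, 6.625, 7.25, 7.875, 8.5.
g(4.125) = -29.265625, g(4.75) = -36.0625, g(5.375) = -43.640625, g(6) = -52, g(6.625) = -61.140625, g(7.25) = -71.0625, g(7.875) = -81.765625, g(8.5) = -93.25.
Sum = Δt · [g(4.125) + g(4.75) + g(5.375) + ...].
Sum = -292.6171875.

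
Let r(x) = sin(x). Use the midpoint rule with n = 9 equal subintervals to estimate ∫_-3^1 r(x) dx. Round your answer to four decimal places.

Δx = (1 − (-3))/9 = 4/9.
Midpoints: -25/9, -7/3, -17/9, -13/9, -1, -5/9, -1/9, 1/3, 7/9.
r(-25/9) ≈ -0.3558, r(-7/3) ≈ -0.7231, r(-17/9) ≈ -0.9498, r(-13/9) ≈ -0.9920, r(-1) ≈ -0.8415, r(-5/9) ≈ -0.5274, r(-1/9) ≈ -0.1109, r(1/3) ≈ 0.3272, r(7/9) ≈ 0.7017.
Sum = Δx · [r(-25/9) + r(-7/3) + r(-17/9) + ...].
Sum ≈ -1.5430.

-1.5430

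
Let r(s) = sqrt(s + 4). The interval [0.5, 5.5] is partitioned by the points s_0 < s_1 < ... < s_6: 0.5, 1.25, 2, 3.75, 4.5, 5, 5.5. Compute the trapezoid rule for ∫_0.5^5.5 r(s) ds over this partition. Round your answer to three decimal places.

Subinterval widths: 0.75, 0.75, 1.75, 0.75, 0.5, 0.5.
r(0.5) ≈ 2.121, r(1.25) ≈ 2.291, r(2) ≈ 2.449, r(3.75) ≈ 2.784, r(4.5) ≈ 2.915, r(5) ≈ 3.000, r(5.5) ≈ 3.082.
On each subinterval the trapezoid contributes (Δs_i/2)·[r(s_{i-1}) + r(s_i)].
Sum ≈ 13.148.

13.148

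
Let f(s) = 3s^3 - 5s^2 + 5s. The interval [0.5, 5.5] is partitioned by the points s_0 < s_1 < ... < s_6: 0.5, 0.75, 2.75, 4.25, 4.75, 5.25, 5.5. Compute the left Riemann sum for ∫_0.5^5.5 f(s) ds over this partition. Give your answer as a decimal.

Subinterval widths: 0.25, 2, 1.5, 0.5, 0.5, 0.25.
Left endpoints: 0.5, 0.75, 2.75, 4.25, 4.75, 5.25.
f(0.5) = 1.625, f(0.75) = 2.203125, f(2.75) = 38.328125, f(4.25) = 161.234375, f(4.75) = 232.453125, f(5.25) = 322.546875.
Sum = Σ Δs_i · f(s_i).
Sum = 339.78515625.

339.78515625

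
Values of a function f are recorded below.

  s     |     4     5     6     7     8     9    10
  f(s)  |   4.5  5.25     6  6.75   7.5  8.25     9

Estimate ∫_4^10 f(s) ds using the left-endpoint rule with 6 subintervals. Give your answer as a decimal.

Δs = 1.
Sum = 1·[4.5 + 5.25 + 6 + 6.75 + 7.5 + 8.25] = 38.25.

38.25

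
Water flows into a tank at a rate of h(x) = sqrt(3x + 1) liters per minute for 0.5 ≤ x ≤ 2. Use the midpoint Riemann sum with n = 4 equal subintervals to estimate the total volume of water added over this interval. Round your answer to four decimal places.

3.2394

Δx = (2 − 0.5)/4 = 0.375.
Midpoints: 0.6875, 1.0625, 1.4375, 1.8125.
h(0.6875) ≈ 1.7500, h(1.0625) ≈ 2.0463, h(1.4375) ≈ 2.3049, h(1.8125) ≈ 2.5372.
Sum = Δx · [h(0.6875) + h(1.0625) + h(1.4375) + h(1.8125)].
Sum ≈ 3.2394.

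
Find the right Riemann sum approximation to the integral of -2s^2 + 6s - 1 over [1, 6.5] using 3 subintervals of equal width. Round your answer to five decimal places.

-115.70370

Δs = (6.5 − 1)/3 = 11/6.
Right endpoints: 17/6, 14/3, 6.5.
f(17/6) = -1/18, f(14/3) = -149/9, f(6.5) = -46.5.
Sum = Δs · [f(17/6) + f(14/3) + f(6.5)].
Sum ≈ -115.70370.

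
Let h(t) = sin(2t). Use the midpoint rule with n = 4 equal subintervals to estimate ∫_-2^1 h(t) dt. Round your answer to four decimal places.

Δt = (1 − (-2))/4 = 0.75.
Midpoints: -1.625, -0.875, -0.125, 0.625.
h(-1.625) ≈ 0.1082, h(-0.875) ≈ -0.9840, h(-0.125) ≈ -0.2474, h(0.625) ≈ 0.9490.
Sum = Δt · [h(-1.625) + h(-0.875) + h(-0.125) + h(0.625)].
Sum ≈ -0.1307.

-0.1307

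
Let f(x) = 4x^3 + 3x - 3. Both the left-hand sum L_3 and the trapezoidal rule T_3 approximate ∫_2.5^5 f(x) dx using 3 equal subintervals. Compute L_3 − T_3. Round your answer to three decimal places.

-185.417

L_3 ≈ 434.16667.
T_3 ≈ 619.58333.
L_3 − T_3 ≈ -185.417.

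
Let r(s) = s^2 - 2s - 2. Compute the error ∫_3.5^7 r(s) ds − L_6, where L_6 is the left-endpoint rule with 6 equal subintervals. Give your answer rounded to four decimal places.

Exact integral: ∫_3.5^7 r(s) ds ≈ 56.291667.
L_6 ≈ 47.813079.
Error ≈ 56.291667 − 47.813079 ≈ 8.4786.

8.4786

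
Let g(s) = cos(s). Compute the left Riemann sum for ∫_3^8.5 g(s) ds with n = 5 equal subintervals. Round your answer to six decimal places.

Δs = (8.5 − 3)/5 = 1.1.
Left endpoints: 3, 4.1, 5.2, 6.3, 7.4.
g(3) ≈ -0.989992, g(4.1) ≈ -0.574824, g(5.2) ≈ 0.468517, g(6.3) ≈ 0.999859, g(7.4) ≈ 0.438547.
Sum = Δs · [g(3) + g(4.1) + g(5.2) + g(6.3) + g(7.4)].
Sum ≈ 0.376317.

0.376317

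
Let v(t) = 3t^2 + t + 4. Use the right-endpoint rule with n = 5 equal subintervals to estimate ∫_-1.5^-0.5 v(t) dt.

5.77

Δt = (-0.5 − (-1.5))/5 = 0.2.
Right endpoints: -1.3, -1.1, -0.9, -0.7, -0.5.
v(-1.3) = 7.77, v(-1.1) = 6.53, v(-0.9) = 5.53, v(-0.7) = 4.77, v(-0.5) = 4.25.
Sum = Δt · [v(-1.3) + v(-1.1) + v(-0.9) + v(-0.7) + v(-0.5)].
Sum = 5.77.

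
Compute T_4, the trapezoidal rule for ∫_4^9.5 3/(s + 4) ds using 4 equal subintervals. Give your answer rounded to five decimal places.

1.57452

Δs = (9.5 − 4)/4 = 1.375.
f(4) = 0.375, f(5.375) = 0.32, f(6.75) = 12/43, f(8.125) = 24/97, f(9.5) = 2/9.
T_4 = (Δs/2)·[f(s_0) + 2f(s_1) + 2f(s_2) + 2f(s_3) + f(s_4)].
Sum ≈ 1.57452.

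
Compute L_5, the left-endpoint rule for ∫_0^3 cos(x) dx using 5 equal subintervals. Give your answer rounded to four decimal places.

0.7339

Δx = (3 − 0)/5 = 0.6.
Left endpoints: 0, 0.6, 1.2, 1.8, 2.4.
f(0) ≈ 1.0000, f(0.6) ≈ 0.8253, f(1.2) ≈ 0.3624, f(1.8) ≈ -0.2272, f(2.4) ≈ -0.7374.
Sum = Δx · [f(0) + f(0.6) + f(1.2) + f(1.8) + f(2.4)].
Sum ≈ 0.7339.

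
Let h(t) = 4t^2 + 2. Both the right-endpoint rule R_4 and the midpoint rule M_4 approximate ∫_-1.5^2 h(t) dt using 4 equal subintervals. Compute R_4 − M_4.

5.7421875

R_4 = 27.015625.
M_4 = 21.2734375.
R_4 − M_4 = 5.7421875.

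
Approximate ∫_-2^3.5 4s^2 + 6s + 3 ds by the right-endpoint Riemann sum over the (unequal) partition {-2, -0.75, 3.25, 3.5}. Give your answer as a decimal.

278.1875

Subinterval widths: 1.25, 4, 0.25.
Right endpoints: -0.75, 3.25, 3.5.
f(-0.75) = 0.75, f(3.25) = 64.75, f(3.5) = 73.
Sum = Σ Δs_i · f(s_i).
Sum = 278.1875.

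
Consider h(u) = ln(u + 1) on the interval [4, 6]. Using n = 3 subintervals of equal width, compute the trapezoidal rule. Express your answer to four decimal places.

Δu = (6 − 4)/3 = 2/3.
h(4) ≈ 1.6094, h(14/3) ≈ 1.7346, h(16/3) ≈ 1.8458, h(6) ≈ 1.9459.
T_3 = (Δu/2)·[h(u_0) + 2h(u_1) + 2h(u_2) + h(u_3)].
Sum ≈ 3.5721.

3.5721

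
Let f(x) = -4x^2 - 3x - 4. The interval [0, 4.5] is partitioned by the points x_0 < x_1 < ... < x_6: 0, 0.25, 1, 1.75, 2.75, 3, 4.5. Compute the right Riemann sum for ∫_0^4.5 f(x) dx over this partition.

Subinterval widths: 0.25, 0.75, 0.75, 1, 0.25, 1.5.
Right endpoints: 0.25, 1, 1.75, 2.75, 3, 4.5.
f(0.25) = -5, f(1) = -11, f(1.75) = -21.5, f(2.75) = -42.5, f(3) = -49, f(4.5) = -98.5.
Sum = Σ Δx_i · f(x_i).
Sum = -228.125.

-228.125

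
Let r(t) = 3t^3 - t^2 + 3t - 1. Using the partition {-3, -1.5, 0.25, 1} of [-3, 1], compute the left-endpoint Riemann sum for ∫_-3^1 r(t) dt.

Subinterval widths: 1.5, 1.75, 0.75.
Left endpoints: -3, -1.5, 0.25.
r(-3) = -100, r(-1.5) = -17.875, r(0.25) = -0.265625.
Sum = Σ Δt_i · r(t_i).
Sum = -181.48046875.

-181.48046875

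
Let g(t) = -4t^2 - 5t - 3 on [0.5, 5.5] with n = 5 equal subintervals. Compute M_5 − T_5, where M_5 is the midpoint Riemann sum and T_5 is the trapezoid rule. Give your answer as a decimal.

5

M_5 = -310.
T_5 = -315.
M_5 − T_5 = 5.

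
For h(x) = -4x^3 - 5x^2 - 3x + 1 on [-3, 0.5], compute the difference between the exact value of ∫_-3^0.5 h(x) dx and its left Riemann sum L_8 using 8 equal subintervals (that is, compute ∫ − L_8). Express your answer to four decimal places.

-17.5775

Exact integral: ∫_-3^0.5 h(x) dx ≈ 52.354167.
L_8 ≈ 69.931641.
Error ≈ 52.354167 − 69.931641 ≈ -17.5775.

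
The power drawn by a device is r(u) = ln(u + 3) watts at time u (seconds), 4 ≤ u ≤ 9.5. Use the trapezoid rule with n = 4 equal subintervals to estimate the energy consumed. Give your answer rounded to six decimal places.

12.440357

Δu = (9.5 − 4)/4 = 1.375.
r(4) ≈ 1.945910, r(5.375) ≈ 2.125251, r(6.75) ≈ 2.277267, r(8.125) ≈ 2.409195, r(9.5) ≈ 2.525729.
T_4 = (Δu/2)·[r(u_0) + 2r(u_1) + 2r(u_2) + 2r(u_3) + r(u_4)].
Sum ≈ 12.440357.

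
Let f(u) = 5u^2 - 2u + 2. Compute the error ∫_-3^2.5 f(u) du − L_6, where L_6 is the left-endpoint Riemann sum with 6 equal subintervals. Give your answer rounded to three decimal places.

-15.195

Exact integral: ∫_-3^2.5 f(u) du ≈ 84.79167.
L_6 ≈ 99.98669.
Error ≈ 84.79167 − 99.98669 ≈ -15.195.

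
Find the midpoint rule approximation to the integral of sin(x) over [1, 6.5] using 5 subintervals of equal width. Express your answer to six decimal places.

Δx = (6.5 − 1)/5 = 1.1.
Midpoints: 1.55, 2.65, 3.75, 4.85, 5.95.
f(1.55) ≈ 0.999784, f(2.65) ≈ 0.472031, f(3.75) ≈ -0.571561, f(4.85) ≈ -0.990547, f(5.95) ≈ -0.327055.
Sum = Δx · [f(1.55) + f(2.65) + f(3.75) + f(4.85) + f(5.95)].
Sum ≈ -0.459083.

-0.459083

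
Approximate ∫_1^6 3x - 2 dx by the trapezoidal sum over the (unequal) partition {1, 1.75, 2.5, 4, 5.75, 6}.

Subinterval widths: 0.75, 0.75, 1.5, 1.75, 0.25.
f(1) = 1, f(1.75) = 3.25, f(2.5) = 5.5, f(4) = 10, f(5.75) = 15.25, f(6) = 16.
On each subinterval the trapezoid contributes (Δx_i/2)·[f(x_{i-1}) + f(x_i)].
Sum = 42.5.

42.5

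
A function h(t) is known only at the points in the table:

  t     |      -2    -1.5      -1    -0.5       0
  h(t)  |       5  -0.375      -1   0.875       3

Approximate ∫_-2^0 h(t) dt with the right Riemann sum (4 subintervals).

Δt = 0.5.
Sum = 0.5·[(-0.375) + (-1) + 0.875 + 3] = 1.25.

1.25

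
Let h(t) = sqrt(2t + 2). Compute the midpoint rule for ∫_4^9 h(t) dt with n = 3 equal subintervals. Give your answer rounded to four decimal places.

Δt = (9 − 4)/3 = 5/3.
Midpoints: 29/6, 6.5, 49/6.
h(29/6) ≈ 3.4157, h(6.5) ≈ 3.8730, h(49/6) ≈ 4.2817.
Sum = Δt · [h(29/6) + h(6.5) + h(49/6)].
Sum ≈ 19.2840.

19.2840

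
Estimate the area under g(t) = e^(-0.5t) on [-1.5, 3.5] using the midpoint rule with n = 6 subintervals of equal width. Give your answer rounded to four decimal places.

3.8585

Δt = (3.5 − (-1.5))/6 = 5/6.
Midpoints: -13/12, -0.25, 7/12, 17/12, 2.25, 37/12.
g(-13/12) ≈ 1.7189, g(-0.25) ≈ 1.1331, g(7/12) ≈ 0.7470, g(17/12) ≈ 0.4925, g(2.25) ≈ 0.3247, g(37/12) ≈ 0.2140.
Sum = Δt · [g(-13/12) + g(-0.25) + g(7/12) + ...].
Sum ≈ 3.8585.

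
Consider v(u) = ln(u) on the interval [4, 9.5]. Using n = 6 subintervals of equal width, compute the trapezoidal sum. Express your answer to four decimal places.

Δu = (9.5 − 4)/6 = 11/12.
v(4) ≈ 1.3863, v(59/12) ≈ 1.5926, v(35/6) ≈ 1.7636, v(6.75) ≈ 1.9095, v(23/3) ≈ 2.0369, v(103/12) ≈ 2.1498, v(9.5) ≈ 2.2513.
T_6 = (Δu/2)·[v(u_0) + 2v(u_1) + ... + 2v(u_{5}) + v(u_6)].
Sum ≈ 10.3320.

10.3320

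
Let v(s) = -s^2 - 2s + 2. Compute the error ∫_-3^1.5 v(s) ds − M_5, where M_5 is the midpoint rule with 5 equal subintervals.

Exact integral: ∫_-3^1.5 v(s) ds = 5.625.
M_5 = 5.92875.
Error = 5.625 − 5.92875 = -0.30375.

-0.30375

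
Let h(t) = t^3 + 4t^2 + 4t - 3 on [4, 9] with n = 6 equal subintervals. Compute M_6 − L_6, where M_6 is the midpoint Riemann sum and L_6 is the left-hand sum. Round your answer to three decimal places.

M_6 ≈ 2571.11690.
L_6 ≈ 2197.76620.
M_6 − L_6 ≈ 373.351.

373.351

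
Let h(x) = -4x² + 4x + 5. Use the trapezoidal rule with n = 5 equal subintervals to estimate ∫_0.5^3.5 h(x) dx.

Δx = (3.5 − 0.5)/5 = 0.6.
h(0.5) = 6, h(1.1) = 4.56, h(1.7) = 0.24, h(2.3) = -6.96, h(2.9) = -17.04, h(3.5) = -30.
T_5 = (Δx/2)·[h(x_0) + 2h(x_1) + ... + 2h(x_{4}) + h(x_5)].
Sum = -18.72.

-18.72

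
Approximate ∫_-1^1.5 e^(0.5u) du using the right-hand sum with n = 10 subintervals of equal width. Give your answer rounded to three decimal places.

3.214

Δu = (1.5 − (-1))/10 = 0.25.
Right endpoints: -0.75, -0.5, -0.25, 0, 0.25, 0.5, 0.75, 1, 1.25, 1.5.
f(-0.75) ≈ 0.687, f(-0.5) ≈ 0.779, f(-0.25) ≈ 0.882, f(0) ≈ 1.000, f(0.25) ≈ 1.133, f(0.5) ≈ 1.284, f(0.75) ≈ 1.455, f(1) ≈ 1.649, f(1.25) ≈ 1.868, f(1.5) ≈ 2.117.
Sum = Δu · [f(-0.75) + f(-0.5) + f(-0.25) + ...].
Sum ≈ 3.214.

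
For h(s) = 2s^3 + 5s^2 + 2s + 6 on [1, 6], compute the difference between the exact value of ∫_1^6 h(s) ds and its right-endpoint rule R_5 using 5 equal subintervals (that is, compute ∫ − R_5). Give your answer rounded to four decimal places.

Exact integral: ∫_1^6 h(s) ds ≈ 1070.833333.
R_5 = 1400.
Error ≈ 1070.833333 − 1400 ≈ -329.1667.

-329.1667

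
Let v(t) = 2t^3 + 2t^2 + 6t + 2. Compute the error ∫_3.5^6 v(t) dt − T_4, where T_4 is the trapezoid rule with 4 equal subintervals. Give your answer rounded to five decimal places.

-4.96419

Exact integral: ∫_3.5^6 v(t) dt ≈ 764.6354167.
T_4 ≈ 769.5996094.
Error ≈ 764.6354167 − 769.5996094 ≈ -4.96419.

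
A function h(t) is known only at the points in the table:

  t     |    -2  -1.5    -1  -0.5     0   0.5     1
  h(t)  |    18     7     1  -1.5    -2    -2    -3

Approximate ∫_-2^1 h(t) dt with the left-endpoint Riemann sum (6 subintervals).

10.25

Δt = 0.5.
Sum = 0.5·[18 + 7 + 1 + (-1.5) + (-2) + (-2)] = 10.25.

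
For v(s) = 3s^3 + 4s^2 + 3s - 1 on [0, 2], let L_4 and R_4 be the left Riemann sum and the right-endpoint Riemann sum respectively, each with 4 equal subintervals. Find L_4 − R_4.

L_4 = 16.25.
R_4 = 39.25.
L_4 − R_4 = -23.

-23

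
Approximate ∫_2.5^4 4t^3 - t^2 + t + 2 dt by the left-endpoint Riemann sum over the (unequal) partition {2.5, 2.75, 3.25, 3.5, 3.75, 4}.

180.21875

Subinterval widths: 0.25, 0.5, 0.25, 0.25, 0.25.
Left endpoints: 2.5, 2.75, 3.25, 3.5, 3.75.
f(2.5) = 60.75, f(2.75) = 80.375, f(3.25) = 132, f(3.5) = 164.75, f(3.75) = 202.625.
Sum = Σ Δt_i · f(t_i).
Sum = 180.21875.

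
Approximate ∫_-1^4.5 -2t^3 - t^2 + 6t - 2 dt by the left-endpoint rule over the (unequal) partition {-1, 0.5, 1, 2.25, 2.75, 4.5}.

Subinterval widths: 1.5, 0.5, 1.25, 0.5, 1.75.
Left endpoints: -1, 0.5, 1, 2.25, 2.75.
f(-1) = -7, f(0.5) = 0.5, f(1) = 1, f(2.25) = -16.34375, f(2.75) = -34.65625.
Sum = Σ Δt_i · f(t_i).
Sum = -77.8203125.

-77.8203125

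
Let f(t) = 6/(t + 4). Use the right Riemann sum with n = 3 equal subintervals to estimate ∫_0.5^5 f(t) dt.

3.7

Δt = (5 − 0.5)/3 = 1.5.
Right endpoints: 2, 3.5, 5.
f(2) = 1, f(3.5) = 0.8, f(5) = 2/3.
Sum = Δt · [f(2) + f(3.5) + f(5)].
Sum = 3.7.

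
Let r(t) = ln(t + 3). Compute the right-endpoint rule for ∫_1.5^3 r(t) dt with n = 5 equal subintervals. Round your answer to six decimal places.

Δt = (3 − 1.5)/5 = 0.3.
Right endpoints: 1.8, 2.1, 2.4, 2.7, 3.
r(1.8) ≈ 1.568616, r(2.1) ≈ 1.629241, r(2.4) ≈ 1.686399, r(2.7) ≈ 1.740466, r(3) ≈ 1.791759.
Sum = Δt · [r(1.8) + r(2.1) + r(2.4) + r(2.7) + r(3)].
Sum ≈ 2.524944.

2.524944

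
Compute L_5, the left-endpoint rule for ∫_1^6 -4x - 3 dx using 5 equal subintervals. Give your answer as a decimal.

-75

Δx = (6 − 1)/5 = 1.
Left endpoints: 1, 2, 3, 4, 5.
f(1) = -7, f(2) = -11, f(3) = -15, f(4) = -19, f(5) = -23.
Sum = Δx · [f(1) + f(2) + f(3) + f(4) + f(5)].
Sum = -75.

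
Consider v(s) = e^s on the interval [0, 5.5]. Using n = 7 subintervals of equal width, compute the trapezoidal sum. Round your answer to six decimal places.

256.101679

Δs = (5.5 − 0)/7 = 11/14.
v(0) ≈ 1.000000, v(11/14) ≈ 2.193974, v(11/7) ≈ 4.813520, v(33/14) ≈ 10.560735, v(22/7) ≈ 23.169972, v(55/14) ≈ 50.834305, v(33/7) ≈ 111.529119, v(5.5) ≈ 244.691932.
T_7 = (Δs/2)·[v(s_0) + 2v(s_1) + ... + 2v(s_{6}) + v(s_7)].
Sum ≈ 256.101679.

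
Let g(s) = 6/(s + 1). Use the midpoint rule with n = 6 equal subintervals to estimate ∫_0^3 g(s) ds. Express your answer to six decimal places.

8.261605

Δs = (3 − 0)/6 = 0.5.
Midpoints: 0.25, 0.75, 1.25, 1.75, 2.25, 2.75.
g(0.25) = 4.8, g(0.75) = 24/7, g(1.25) = 8/3, g(1.75) = 24/11, g(2.25) = 24/13, g(2.75) = 1.6.
Sum = Δs · [g(0.25) + g(0.75) + g(1.25) + ...].
Sum ≈ 8.261605.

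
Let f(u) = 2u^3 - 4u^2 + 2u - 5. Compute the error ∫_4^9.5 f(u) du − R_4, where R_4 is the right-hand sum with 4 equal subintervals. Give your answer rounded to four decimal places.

Exact integral: ∫_4^9.5 f(u) du ≈ 2933.447917.
R_4 ≈ 3890.970703.
Error ≈ 2933.447917 − 3890.970703 ≈ -957.5228.

-957.5228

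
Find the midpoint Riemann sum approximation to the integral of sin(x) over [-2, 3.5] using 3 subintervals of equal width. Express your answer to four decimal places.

Δx = (3.5 − (-2))/3 = 11/6.
Midpoints: -13/12, 0.75, 31/12.
f(-13/12) ≈ -0.8835, f(0.75) ≈ 0.6816, f(31/12) ≈ 0.5297.
Sum = Δx · [f(-13/12) + f(0.75) + f(31/12)].
Sum ≈ 0.6010.

0.6010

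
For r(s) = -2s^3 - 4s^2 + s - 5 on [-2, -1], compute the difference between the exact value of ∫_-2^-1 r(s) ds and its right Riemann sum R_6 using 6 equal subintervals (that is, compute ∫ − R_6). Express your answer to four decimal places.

Exact integral: ∫_-2^-1 r(s) ds ≈ -8.333333.
R_6 ≈ -8.393519.
Error ≈ -8.333333 − (-8.393519) ≈ 0.0602.

0.0602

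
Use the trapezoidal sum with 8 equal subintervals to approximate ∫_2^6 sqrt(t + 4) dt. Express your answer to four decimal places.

11.2829

Δt = (6 − 2)/8 = 0.5.
f(2) ≈ 2.4495, f(2.5) ≈ 2.5495, f(3) ≈ 2.6458, f(3.5) ≈ 2.7386, f(4) ≈ 2.8284, f(4.5) ≈ 2.9155, f(5) ≈ 3.0000, f(5.5) ≈ 3.0822, f(6) ≈ 3.1623.
T_8 = (Δt/2)·[f(t_0) + 2f(t_1) + ... + 2f(t_{7}) + f(t_8)].
Sum ≈ 11.2829.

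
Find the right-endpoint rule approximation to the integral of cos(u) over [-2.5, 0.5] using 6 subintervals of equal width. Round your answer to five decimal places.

Δu = (0.5 − (-2.5))/6 = 0.5.
Right endpoints: -2, -1.5, -1, -0.5, 0, 0.5.
f(-2) ≈ -0.41615, f(-1.5) ≈ 0.07074, f(-1) ≈ 0.54030, f(-0.5) ≈ 0.87758, f(0) ≈ 1.00000, f(0.5) ≈ 0.87758.
Sum = Δu · [f(-2) + f(-1.5) + f(-1) + ...].
Sum ≈ 1.47503.

1.47503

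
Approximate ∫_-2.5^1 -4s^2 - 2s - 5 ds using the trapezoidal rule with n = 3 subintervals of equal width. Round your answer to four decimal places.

Δs = (1 − (-2.5))/3 = 7/6.
f(-2.5) = -25, f(-4/3) = -85/9, f(-1/6) = -43/9, f(1) = -11.
T_3 = (Δs/2)·[f(s_0) + 2f(s_1) + 2f(s_2) + f(s_3)].
Sum ≈ -37.5926.

-37.5926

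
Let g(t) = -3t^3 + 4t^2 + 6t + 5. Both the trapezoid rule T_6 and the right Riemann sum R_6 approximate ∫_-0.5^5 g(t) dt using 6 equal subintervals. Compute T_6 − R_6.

111.546875

T_6 ≈ -212.636429.
R_6 ≈ -324.183304.
T_6 − R_6 = 111.546875.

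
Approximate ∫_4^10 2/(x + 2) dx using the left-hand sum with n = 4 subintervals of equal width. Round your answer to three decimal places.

Δx = (10 − 4)/4 = 1.5.
Left endpoints: 4, 5.5, 7, 8.5.
f(4) = 1/3, f(5.5) = 4/15, f(7) = 2/9, f(8.5) = 4/21.
Sum = Δx · [f(4) + f(5.5) + f(7) + f(8.5)].
Sum ≈ 1.519.

1.519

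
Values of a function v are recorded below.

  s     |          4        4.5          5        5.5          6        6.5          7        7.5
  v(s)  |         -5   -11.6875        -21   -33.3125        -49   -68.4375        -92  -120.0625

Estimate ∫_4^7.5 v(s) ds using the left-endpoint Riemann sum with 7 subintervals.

-140.21875

Δs = 0.5.
Sum = 0.5·[(-5) + (-11.6875) + (-21) + (-33.3125) + (-49) + (-68.4375) + (-92)] = -140.21875.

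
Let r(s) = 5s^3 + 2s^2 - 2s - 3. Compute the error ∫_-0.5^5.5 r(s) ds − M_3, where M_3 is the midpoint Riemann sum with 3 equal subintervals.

79

Exact integral: ∫_-0.5^5.5 r(s) ds = 1206.75.
M_3 = 1127.75.
Error = 1206.75 − 1127.75 = 79.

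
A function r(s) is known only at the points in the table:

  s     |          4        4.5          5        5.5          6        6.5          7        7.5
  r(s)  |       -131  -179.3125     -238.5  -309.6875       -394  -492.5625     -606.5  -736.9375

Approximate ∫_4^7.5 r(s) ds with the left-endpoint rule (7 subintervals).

-1175.78125

Δs = 0.5.
Sum = 0.5·[(-131) + (-179.3125) + (-238.5) + (-309.6875) + (-394) + (-492.5625) + (-606.5)] = -1175.78125.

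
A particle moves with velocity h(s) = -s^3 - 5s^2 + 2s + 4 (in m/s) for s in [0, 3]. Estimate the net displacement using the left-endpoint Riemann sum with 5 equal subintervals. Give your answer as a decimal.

Δs = (3 − 0)/5 = 0.6.
Left endpoints: 0, 0.6, 1.2, 1.8, 2.4.
h(0) = 4, h(0.6) = 3.184, h(1.2) = -2.528, h(1.8) = -14.432, h(2.4) = -33.824.
Sum = Δs · [h(0) + h(0.6) + h(1.2) + h(1.8) + h(2.4)].
Sum = -26.16.

-26.16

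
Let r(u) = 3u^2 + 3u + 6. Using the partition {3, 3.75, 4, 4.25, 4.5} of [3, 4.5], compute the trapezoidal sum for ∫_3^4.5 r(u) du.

90.234375

Subinterval widths: 0.75, 0.25, 0.25, 0.25.
r(3) = 42, r(3.75) = 59.4375, r(4) = 66, r(4.25) = 72.9375, r(4.5) = 80.25.
On each subinterval the trapezoid contributes (Δu_i/2)·[r(u_{i-1}) + r(u_i)].
Sum = 90.234375.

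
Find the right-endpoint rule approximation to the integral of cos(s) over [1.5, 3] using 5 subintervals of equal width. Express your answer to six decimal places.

-1.009052

Δs = (3 − 1.5)/5 = 0.3.
Right endpoints: 1.8, 2.1, 2.4, 2.7, 3.
f(1.8) ≈ -0.227202, f(2.1) ≈ -0.504846, f(2.4) ≈ -0.737394, f(2.7) ≈ -0.904072, f(3) ≈ -0.989992.
Sum = Δs · [f(1.8) + f(2.1) + f(2.4) + f(2.7) + f(3)].
Sum ≈ -1.009052.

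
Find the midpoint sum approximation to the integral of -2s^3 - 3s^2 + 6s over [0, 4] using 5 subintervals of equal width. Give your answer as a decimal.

Δs = (4 − 0)/5 = 0.8.
Midpoints: 0.4, 1.2, 2, 2.8, 3.6.
f(0.4) = 1.792, f(1.2) = -0.576, f(2) = -16, f(2.8) = -50.624, f(3.6) = -110.592.
Sum = Δs · [f(0.4) + f(1.2) + f(2) + f(2.8) + f(3.6)].
Sum = -140.8.

-140.8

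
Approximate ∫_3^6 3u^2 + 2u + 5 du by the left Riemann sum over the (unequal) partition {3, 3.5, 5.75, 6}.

157.609375

Subinterval widths: 0.5, 2.25, 0.25.
Left endpoints: 3, 3.5, 5.75.
f(3) = 38, f(3.5) = 48.75, f(5.75) = 115.6875.
Sum = Σ Δu_i · f(u_i).
Sum = 157.609375.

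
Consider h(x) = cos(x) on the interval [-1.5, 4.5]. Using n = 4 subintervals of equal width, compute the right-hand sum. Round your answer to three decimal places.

Δx = (4.5 − (-1.5))/4 = 1.5.
Right endpoints: 0, 1.5, 3, 4.5.
h(0) ≈ 1.000, h(1.5) ≈ 0.071, h(3) ≈ -0.990, h(4.5) ≈ -0.211.
Sum = Δx · [h(0) + h(1.5) + h(3) + h(4.5)].
Sum ≈ -0.195.

-0.195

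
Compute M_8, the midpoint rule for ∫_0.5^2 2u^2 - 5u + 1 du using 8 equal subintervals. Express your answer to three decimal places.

Δu = (2 − 0.5)/8 = 0.1875.
Midpoints: 0.59375, 0.78125, 0.96875, 1.15625, 1.34375, 1.53125, 1.71875, 1.90625.
f(0.59375) = -647/512, f(0.78125) = -863/512, f(0.96875) = -1007/512, f(1.15625) = -1079/512, f(1.34375) = -1079/512, f(1.53125) = -1007/512, f(1.71875) = -863/512, f(1.90625) = -647/512.
Sum = Δu · [f(0.59375) + f(0.78125) + f(0.96875) + ...].
Sum ≈ -2.634.

-2.634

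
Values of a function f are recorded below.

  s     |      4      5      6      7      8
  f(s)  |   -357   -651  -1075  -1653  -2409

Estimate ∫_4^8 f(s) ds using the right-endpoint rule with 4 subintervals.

Δs = 1.
Sum = 1·[(-651) + (-1075) + (-1653) + (-2409)] = -5788.

-5788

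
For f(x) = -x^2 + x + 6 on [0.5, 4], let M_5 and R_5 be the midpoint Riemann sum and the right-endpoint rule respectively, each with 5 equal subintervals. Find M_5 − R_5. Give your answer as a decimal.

4.71625

M_5 = 7.72625.
R_5 = 3.01.
M_5 − R_5 = 4.71625.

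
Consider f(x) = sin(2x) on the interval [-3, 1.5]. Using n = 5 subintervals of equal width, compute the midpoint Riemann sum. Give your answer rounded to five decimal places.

Δx = (1.5 − (-3))/5 = 0.9.
Midpoints: -2.55, -1.65, -0.75, 0.15, 1.05.
f(-2.55) ≈ 0.92581, f(-1.65) ≈ 0.15775, f(-0.75) ≈ -0.99749, f(0.15) ≈ 0.29552, f(1.05) ≈ 0.86321.
Sum = Δx · [f(-2.55) + f(-1.65) + f(-0.75) + f(0.15) + f(1.05)].
Sum ≈ 1.12032.

1.12032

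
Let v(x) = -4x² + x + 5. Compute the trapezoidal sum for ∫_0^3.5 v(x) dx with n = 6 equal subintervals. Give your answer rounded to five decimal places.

-34.33565

Δx = (3.5 − 0)/6 = 7/12.
v(0) = 5, v(7/12) = 38/9, v(7/6) = 13/18, v(1.75) = -5.5, v(7/3) = -130/9, v(35/12) = -235/9, v(3.5) = -40.5.
T_6 = (Δx/2)·[v(x_0) + 2v(x_1) + ... + 2v(x_{5}) + v(x_6)].
Sum ≈ -34.33565.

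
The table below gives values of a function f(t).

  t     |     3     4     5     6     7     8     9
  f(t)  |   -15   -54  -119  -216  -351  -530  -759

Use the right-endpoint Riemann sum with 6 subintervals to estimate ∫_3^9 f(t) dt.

Δt = 1.
Sum = 1·[(-54) + (-119) + (-216) + (-351) + (-530) + (-759)] = -2029.

-2029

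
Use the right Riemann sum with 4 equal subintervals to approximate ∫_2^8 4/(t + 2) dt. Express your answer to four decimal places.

Δt = (8 − 2)/4 = 1.5.
Right endpoints: 3.5, 5, 6.5, 8.
f(3.5) = 8/11, f(5) = 4/7, f(6.5) = 8/17, f(8) = 0.4.
Sum = Δt · [f(3.5) + f(5) + f(6.5) + f(8)].
Sum ≈ 3.2539.

3.2539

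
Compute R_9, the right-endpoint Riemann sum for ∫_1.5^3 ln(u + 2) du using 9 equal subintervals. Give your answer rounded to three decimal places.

2.192

Δu = (3 − 1.5)/9 = 1/6.
Right endpoints: 5/3, 11/6, 2, 13/6, 7/3, 2.5, 8/3, 17/6, 3.
f(5/3) ≈ 1.299, f(11/6) ≈ 1.344, f(2) ≈ 1.386, f(13/6) ≈ 1.427, f(7/3) ≈ 1.466, f(2.5) ≈ 1.504, f(8/3) ≈ 1.540, f(17/6) ≈ 1.576, f(3) ≈ 1.609.
Sum = Δu · [f(5/3) + f(11/6) + f(2) + ...].
Sum ≈ 2.192.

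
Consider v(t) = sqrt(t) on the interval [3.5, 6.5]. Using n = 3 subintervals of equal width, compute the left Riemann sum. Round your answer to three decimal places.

Δt = (6.5 − 3.5)/3 = 1.
Left endpoints: 3.5, 4.5, 5.5.
v(3.5) ≈ 1.871, v(4.5) ≈ 2.121, v(5.5) ≈ 2.345.
Sum = Δt · [v(3.5) + v(4.5) + v(5.5)].
Sum ≈ 6.337.

6.337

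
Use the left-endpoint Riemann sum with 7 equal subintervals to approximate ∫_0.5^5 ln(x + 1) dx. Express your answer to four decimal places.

5.1797

Δx = (5 − 0.5)/7 = 9/14.
Left endpoints: 0.5, 8/7, 25/14, 17/7, 43/14, 26/7, 61/14.
f(0.5) ≈ 0.4055, f(8/7) ≈ 0.7621, f(25/14) ≈ 1.0245, f(17/7) ≈ 1.2321, f(43/14) ≈ 1.4040, f(26/7) ≈ 1.5506, f(61/14) ≈ 1.6784.
Sum = Δx · [f(0.5) + f(8/7) + f(25/14) + ...].
Sum ≈ 5.1797.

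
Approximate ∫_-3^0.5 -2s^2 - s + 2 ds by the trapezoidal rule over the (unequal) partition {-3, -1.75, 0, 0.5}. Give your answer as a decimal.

-9.1875

Subinterval widths: 1.25, 1.75, 0.5.
f(-3) = -13, f(-1.75) = -2.375, f(0) = 2, f(0.5) = 1.
On each subinterval the trapezoid contributes (Δs_i/2)·[f(s_{i-1}) + f(s_i)].
Sum = -9.1875.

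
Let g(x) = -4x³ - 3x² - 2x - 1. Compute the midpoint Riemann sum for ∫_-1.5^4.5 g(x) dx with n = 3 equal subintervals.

-481.5

Δx = (4.5 − (-1.5))/3 = 2.
Midpoints: -0.5, 1.5, 3.5.
g(-0.5) = -0.25, g(1.5) = -24.25, g(3.5) = -216.25.
Sum = Δx · [g(-0.5) + g(1.5) + g(3.5)].
Sum = -481.5.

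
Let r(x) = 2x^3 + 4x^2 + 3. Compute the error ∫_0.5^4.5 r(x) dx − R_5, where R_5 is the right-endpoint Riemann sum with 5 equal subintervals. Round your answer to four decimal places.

-112.9067

Exact integral: ∫_0.5^4.5 r(x) dx ≈ 338.333333.
R_5 = 451.24.
Error ≈ 338.333333 − 451.24 ≈ -112.9067.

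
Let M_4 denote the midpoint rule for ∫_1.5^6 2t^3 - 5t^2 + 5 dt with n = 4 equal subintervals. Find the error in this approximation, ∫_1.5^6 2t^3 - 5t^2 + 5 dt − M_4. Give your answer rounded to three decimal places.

Exact integral: ∫_1.5^6 f(t) dt = 313.59375.
M_4 ≈ 305.28809.
Error ≈ 313.59375 − 305.28809 ≈ 8.306.

8.306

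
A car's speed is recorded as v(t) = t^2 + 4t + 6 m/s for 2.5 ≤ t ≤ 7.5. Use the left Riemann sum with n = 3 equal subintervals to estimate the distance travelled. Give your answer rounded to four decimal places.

Δt = (7.5 − 2.5)/3 = 5/3.
Left endpoints: 2.5, 25/6, 35/6.
v(2.5) = 22.25, v(25/6) = 1441/36, v(35/6) = 2281/36.
Sum = Δt · [v(2.5) + v(25/6) + v(35/6)].
Sum ≈ 209.3981.

209.3981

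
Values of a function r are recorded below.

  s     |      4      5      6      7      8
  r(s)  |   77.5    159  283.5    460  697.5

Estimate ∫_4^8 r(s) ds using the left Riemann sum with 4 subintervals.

Δs = 1.
Sum = 1·[77.5 + 159 + 283.5 + 460] = 980.

980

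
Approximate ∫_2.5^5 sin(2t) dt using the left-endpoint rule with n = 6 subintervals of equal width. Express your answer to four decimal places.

Δt = (5 − 2.5)/6 = 5/12.
Left endpoints: 2.5, 35/12, 10/3, 3.75, 25/6, 55/12.
f(2.5) ≈ -0.9589, f(35/12) ≈ -0.4348, f(10/3) ≈ 0.3742, f(3.75) ≈ 0.9380, f(25/6) ≈ 0.8873, f(55/12) ≈ 0.2553.
Sum = Δt · [f(2.5) + f(35/12) + f(10/3) + ...].
Sum ≈ 0.4421.

0.4421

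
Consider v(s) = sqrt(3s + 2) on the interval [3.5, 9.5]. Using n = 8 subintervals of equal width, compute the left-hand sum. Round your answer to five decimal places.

26.85825

Δs = (9.5 − 3.5)/8 = 0.75.
Left endpoints: 3.5, 4.25, 5, 5.75, 6.5, 7.25, 8, 8.75.
v(3.5) ≈ 3.53553, v(4.25) ≈ 3.84057, v(5) ≈ 4.12311, v(5.75) ≈ 4.38748, v(6.5) ≈ 4.63681, v(7.25) ≈ 4.87340, v(8) ≈ 5.09902, v(8.75) ≈ 5.31507.
Sum = Δs · [v(3.5) + v(4.25) + v(5) + ...].
Sum ≈ 26.85825.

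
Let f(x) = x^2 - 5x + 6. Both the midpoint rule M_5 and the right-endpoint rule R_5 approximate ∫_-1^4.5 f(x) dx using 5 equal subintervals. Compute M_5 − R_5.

M_5 = 15.02875.
R_5 = 12.155.
M_5 − R_5 = 2.87375.

2.87375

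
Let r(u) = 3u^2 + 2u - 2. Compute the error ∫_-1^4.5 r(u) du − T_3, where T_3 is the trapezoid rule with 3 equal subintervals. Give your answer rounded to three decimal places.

Exact integral: ∫_-1^4.5 r(u) du = 100.375.
T_3 ≈ 109.61806.
Error ≈ 100.375 − 109.61806 ≈ -9.243.

-9.243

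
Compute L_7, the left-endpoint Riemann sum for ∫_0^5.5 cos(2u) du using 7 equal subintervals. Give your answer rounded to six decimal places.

Δu = (5.5 − 0)/7 = 11/14.
Left endpoints: 0, 11/14, 11/7, 33/14, 22/7, 55/14, 33/7.
f(0) ≈ 1.000000, f(11/14) ≈ -0.000632, f(11/7) ≈ -0.999999, f(33/14) ≈ 0.001897, f(22/7) ≈ 0.999997, f(55/14) ≈ -0.003161, f(33/7) ≈ -0.999993.
Sum = Δu · [f(0) + f(11/14) + f(11/7) + ...].
Sum ≈ -0.001487.

-0.001487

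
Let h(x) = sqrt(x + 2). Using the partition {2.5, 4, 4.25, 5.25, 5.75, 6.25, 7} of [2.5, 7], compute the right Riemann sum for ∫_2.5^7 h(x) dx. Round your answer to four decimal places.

Subinterval widths: 1.5, 0.25, 1, 0.5, 0.5, 0.75.
Right endpoints: 4, 4.25, 5.25, 5.75, 6.25, 7.
h(4) ≈ 2.4495, h(4.25) ≈ 2.5000, h(5.25) ≈ 2.6926, h(5.75) ≈ 2.7839, h(6.25) ≈ 2.8723, h(7) ≈ 3.0000.
Sum = Σ Δx_i · h(x_i).
Sum ≈ 12.0699.

12.0699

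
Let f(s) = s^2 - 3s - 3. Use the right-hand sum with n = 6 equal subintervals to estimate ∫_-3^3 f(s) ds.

Δs = (3 − (-3))/6 = 1.
Right endpoints: -2, -1, 0, 1, 2, 3.
f(-2) = 7, f(-1) = 1, f(0) = -3, f(1) = -5, f(2) = -5, f(3) = -3.
Sum = Δs · [f(-2) + f(-1) + f(0) + ...].
Sum = -8.

-8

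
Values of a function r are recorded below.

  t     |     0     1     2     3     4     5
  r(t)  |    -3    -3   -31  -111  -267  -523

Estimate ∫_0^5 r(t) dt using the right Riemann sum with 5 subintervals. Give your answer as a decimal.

-935

Δt = 1.
Sum = 1·[(-3) + (-31) + (-111) + (-267) + (-523)] = -935.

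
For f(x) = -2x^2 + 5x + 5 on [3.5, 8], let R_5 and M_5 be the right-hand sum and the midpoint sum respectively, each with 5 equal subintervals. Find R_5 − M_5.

R_5 = -198.54.
M_5 = -160.2675.
R_5 − M_5 = -38.2725.

-38.2725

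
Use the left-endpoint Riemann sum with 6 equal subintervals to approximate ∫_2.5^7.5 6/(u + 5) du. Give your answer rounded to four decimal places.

3.2022

Δu = (7.5 − 2.5)/6 = 5/6.
Left endpoints: 2.5, 10/3, 25/6, 5, 35/6, 20/3.
f(2.5) = 0.8, f(10/3) = 0.72, f(25/6) = 36/55, f(5) = 0.6, f(35/6) = 36/65, f(20/3) = 18/35.
Sum = Δu · [f(2.5) + f(10/3) + f(25/6) + ...].
Sum ≈ 3.2022.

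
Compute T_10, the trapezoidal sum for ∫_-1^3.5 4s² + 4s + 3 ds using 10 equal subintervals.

95.1075

Δs = (3.5 − (-1))/10 = 0.45.
f(-1) = 3, f(-0.55) = 2.01, f(-0.1) = 2.64, f(0.35) = 4.89, f(0.8) = 8.76, f(1.25) = 14.25, f(1.7) = 21.36, f(2.15) = 30.09, f(2.6) = 40.44, f(3.05) = 52.41, f(3.5) = 66.
T_10 = (Δs/2)·[f(s_0) + 2f(s_1) + ... + 2f(s_{9}) + f(s_10)].
Sum = 95.1075.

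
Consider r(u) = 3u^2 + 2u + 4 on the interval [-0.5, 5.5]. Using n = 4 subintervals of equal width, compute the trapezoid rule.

Δu = (5.5 − (-0.5))/4 = 1.5.
r(-0.5) = 3.75, r(1) = 9, r(2.5) = 27.75, r(4) = 60, r(5.5) = 105.75.
T_4 = (Δu/2)·[r(u_0) + 2r(u_1) + 2r(u_2) + 2r(u_3) + r(u_4)].
Sum = 227.25.

227.25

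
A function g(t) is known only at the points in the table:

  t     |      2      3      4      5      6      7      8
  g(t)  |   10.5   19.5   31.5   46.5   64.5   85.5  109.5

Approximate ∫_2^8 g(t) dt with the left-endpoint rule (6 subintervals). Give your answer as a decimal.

Δt = 1.
Sum = 1·[10.5 + 19.5 + 31.5 + 46.5 + 64.5 + 85.5] = 258.

258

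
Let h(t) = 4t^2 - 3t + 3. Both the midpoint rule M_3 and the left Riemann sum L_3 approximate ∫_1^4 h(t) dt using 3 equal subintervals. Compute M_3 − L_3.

M_3 = 69.5.
L_3 = 47.
M_3 − L_3 = 22.5.

22.5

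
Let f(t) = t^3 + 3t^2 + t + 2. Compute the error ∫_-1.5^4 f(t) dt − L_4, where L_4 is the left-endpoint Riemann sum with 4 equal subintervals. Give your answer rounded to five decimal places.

Exact integral: ∫_-1.5^4 f(t) dt = 147.984375.
L_4 ≈ 81.2216797.
Error ≈ 147.984375 − 81.2216797 ≈ 66.76270.

66.76270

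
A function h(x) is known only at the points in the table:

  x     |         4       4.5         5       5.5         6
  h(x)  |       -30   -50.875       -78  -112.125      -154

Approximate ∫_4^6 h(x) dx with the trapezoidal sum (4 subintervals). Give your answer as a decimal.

Δx = 0.5.
T_4 = (0.5/2)·[(-30) + 2·(-50.875) + 2·(-78) + 2·(-112.125) + (-154)] = -166.5.

-166.5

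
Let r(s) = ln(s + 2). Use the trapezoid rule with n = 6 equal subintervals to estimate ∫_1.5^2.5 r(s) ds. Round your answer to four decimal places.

Δs = (2.5 − 1.5)/6 = 1/6.
r(1.5) ≈ 1.2528, r(5/3) ≈ 1.2993, r(11/6) ≈ 1.3437, r(2) ≈ 1.3863, r(13/6) ≈ 1.4271, r(7/3) ≈ 1.4663, r(2.5) ≈ 1.5041.
T_6 = (Δs/2)·[r(s_0) + 2r(s_1) + ... + 2r(s_{5}) + r(s_6)].
Sum ≈ 1.3835.

1.3835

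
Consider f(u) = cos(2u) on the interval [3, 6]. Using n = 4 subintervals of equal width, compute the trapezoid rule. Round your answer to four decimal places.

-0.1035

Δu = (6 − 3)/4 = 0.75.
f(3) ≈ 0.9602, f(3.75) ≈ 0.3466, f(4.5) ≈ -0.9111, f(5.25) ≈ -0.4755, f(6) ≈ 0.8439.
T_4 = (Δu/2)·[f(u_0) + 2f(u_1) + 2f(u_2) + 2f(u_3) + f(u_4)].
Sum ≈ -0.1035.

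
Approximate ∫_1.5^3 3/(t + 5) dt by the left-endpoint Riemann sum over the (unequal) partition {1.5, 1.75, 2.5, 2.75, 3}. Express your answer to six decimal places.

0.645492

Subinterval widths: 0.25, 0.75, 0.25, 0.25.
Left endpoints: 1.5, 1.75, 2.5, 2.75.
f(1.5) = 6/13, f(1.75) = 4/9, f(2.5) = 0.4, f(2.75) = 12/31.
Sum = Σ Δt_i · f(t_i).
Sum ≈ 0.645492.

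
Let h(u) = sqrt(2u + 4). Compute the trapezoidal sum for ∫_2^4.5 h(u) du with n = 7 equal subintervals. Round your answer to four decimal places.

Δu = (4.5 − 2)/7 = 5/14.
h(2) ≈ 2.8284, h(33/14) ≈ 2.9520, h(19/7) ≈ 3.0706, h(43/14) ≈ 3.1848, h(24/7) ≈ 3.2950, h(53/14) ≈ 3.4017, h(29/7) ≈ 3.5051, h(4.5) ≈ 3.6056.
T_7 = (Δu/2)·[h(u_0) + 2h(u_1) + ... + 2h(u_{6}) + h(u_7)].
Sum ≈ 8.0808.

8.0808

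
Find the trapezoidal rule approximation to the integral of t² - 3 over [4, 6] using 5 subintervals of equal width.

Δt = (6 − 4)/5 = 0.4.
f(4) = 13, f(4.4) = 16.36, f(4.8) = 20.04, f(5.2) = 24.04, f(5.6) = 28.36, f(6) = 33.
T_5 = (Δt/2)·[f(t_0) + 2f(t_1) + ... + 2f(t_{4}) + f(t_5)].
Sum = 44.72.

44.72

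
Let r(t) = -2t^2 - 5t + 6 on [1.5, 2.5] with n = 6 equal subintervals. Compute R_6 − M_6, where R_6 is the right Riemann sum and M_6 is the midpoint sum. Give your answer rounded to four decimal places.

R_6 ≈ -13.259259.
M_6 ≈ -12.162037.
R_6 − M_6 ≈ -1.0972.

-1.0972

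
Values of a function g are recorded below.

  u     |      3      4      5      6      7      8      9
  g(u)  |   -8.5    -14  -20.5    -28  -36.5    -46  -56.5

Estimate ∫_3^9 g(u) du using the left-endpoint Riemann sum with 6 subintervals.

Δu = 1.
Sum = 1·[(-8.5) + (-14) + (-20.5) + (-28) + (-36.5) + (-46)] = -153.5.

-153.5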